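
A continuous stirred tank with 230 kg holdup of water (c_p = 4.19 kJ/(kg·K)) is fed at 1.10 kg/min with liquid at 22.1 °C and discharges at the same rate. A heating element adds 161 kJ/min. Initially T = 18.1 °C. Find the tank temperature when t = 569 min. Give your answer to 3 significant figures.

Heat balance on the well-mixed liquid: M c_p dT/dt = ṁ c_p (T_in − T) + 161.
Rearrange: dT/dt = (T_ss − T)/τ with τ = M/ṁ = 209.09 min and T_ss = T_in + Q̇/(ṁ c_p) = 57.032 °C.
Solution: T(t) = T_ss + (T₀ − T_ss) e^(−t/τ).
T(569) = 57.032 + (-38.932)·e^(−569/209.09) = 57.032 + (-38.932)·0.065789 = 54.470 °C.

54.5 °C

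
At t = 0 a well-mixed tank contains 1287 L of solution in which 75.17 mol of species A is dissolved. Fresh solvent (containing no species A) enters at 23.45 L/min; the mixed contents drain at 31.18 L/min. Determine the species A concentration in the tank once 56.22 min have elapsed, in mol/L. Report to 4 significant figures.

Let m(t) be the amount of species A. Volume: V(t) = V₀ + (Q_in − Q_out) t = 1287 − 7.73000 t; V(56.22) = 852.419 L.
Solute balance: dm/dt = 0 − Q_out C = −Q_out m/V(t).
dm/m = −Q_out dt/(V₀ − 7.73000 t); integrating gives ln(m/m₀) = −(Q_out/(Q_in−Q_out)) ln(V/V₀).
m = m₀ (V₀/V)^(Q_out/(Q_in−Q_out)) = 75.17 × (1287/852.419)^(-4.03364) = 14.2668 mol.
C = m/V = 14.2668/852.419 = 0.0167368 mol/L.

0.01674 mol/L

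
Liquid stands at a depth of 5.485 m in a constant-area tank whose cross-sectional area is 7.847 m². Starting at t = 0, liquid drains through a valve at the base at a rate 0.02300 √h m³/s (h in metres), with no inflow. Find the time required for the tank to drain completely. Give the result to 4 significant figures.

1598 s

A dh/dt = −Q_out = −0.02300 √h.
This is separable: 2 d(√h)/dt = −0.02300/A, so √h = √h₀ − (0.02300/(2A)) t.
Tank is empty when √h = 0: t_empty = 2A√h₀/0.02300.
t_empty = 2·7.847·√5.485/0.02300 = 15.6940·2.34201/0.02300 = 1598.06 s.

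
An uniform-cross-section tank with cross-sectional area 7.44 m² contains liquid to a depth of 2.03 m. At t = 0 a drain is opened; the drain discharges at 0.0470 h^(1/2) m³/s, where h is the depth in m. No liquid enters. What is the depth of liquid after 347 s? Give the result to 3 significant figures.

With no inflow, A dh/dt = −0.0470 √h.
∫ h^(−1/2) dh = −(0.0470/A) ∫ dt, giving 2√h = 2√h₀ − (0.0470/A) t.
√h = √2.03 − 0.0470·347/(2·7.44) = 1.4248 − 1.0960 = 0.32875.
h = 0.32875² = 0.10807 m.

0.108 m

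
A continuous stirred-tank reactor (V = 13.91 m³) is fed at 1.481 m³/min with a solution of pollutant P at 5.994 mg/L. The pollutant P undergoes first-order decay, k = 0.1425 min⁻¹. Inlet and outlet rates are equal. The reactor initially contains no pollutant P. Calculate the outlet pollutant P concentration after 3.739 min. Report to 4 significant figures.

1.553 mg/L

Accumulation = in − out − consumed: V dC/dt = Q C_in − Q C − k V C.
dC/dt = (Q/V) C_in − (Q/V + k) C; effective rate a = Q/V + k = 0.106470 + 0.1425 = 0.248970 min⁻¹.
C_ss = Q C_in/(Q + kV) = 2.56329 mg/L; C(t) = C_ss + (C₀ − C_ss) e^(−a t).
C(3.739) = 2.56329 + (-2.56329)·e^(−0.248970·3.739) = 2.56329 + (-2.56329)·0.394199 = 1.55284 mg/L.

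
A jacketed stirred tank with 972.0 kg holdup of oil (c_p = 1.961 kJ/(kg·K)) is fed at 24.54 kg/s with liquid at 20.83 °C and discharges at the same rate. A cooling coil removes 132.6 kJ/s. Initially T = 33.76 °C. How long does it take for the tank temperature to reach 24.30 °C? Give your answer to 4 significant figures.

M c_p dT/dt = ṁ c_p (T_in − T) − Q̇.
τ = M/ṁ = 39.6088 s; T_ss = T_in − Q̇/(ṁ c_p) = 18.0746 °C.
T(t) = T_ss + (T₀ − T_ss) e^(−t/τ). Set T = 24.30:
e^(−t/τ) = (24.30 − 18.0746)/(33.76 − 18.0746) = 0.396893
t = −39.6088 · ln(0.396893) = 36.6020 s.

36.60 s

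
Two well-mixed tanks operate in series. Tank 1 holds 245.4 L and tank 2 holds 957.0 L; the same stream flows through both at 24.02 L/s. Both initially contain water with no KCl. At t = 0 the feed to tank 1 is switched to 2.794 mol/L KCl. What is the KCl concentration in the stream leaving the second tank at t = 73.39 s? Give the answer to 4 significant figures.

2.199 mol/L

Time constants: τᵢ = Vᵢ/Q for each well-mixed tank.
τ₁ = 245.4/24.02 = 10.2165 s; τ₂ = 957.0/24.02 = 39.8418 s.
Solving the cascade with C₁(0)=C₂(0)=0 gives C₂(t) = C_in[1 − (τ₁ e^(−t/τ₁) − τ₂ e^(−t/τ₂))/(τ₁ − τ₂)].
At t = 73.39: e^(−t/τ₁) = 0.000759016, e^(−t/τ₂) = 0.158495.
C₂ = 2.794·[1 − (10.2165·0.000759016 − 39.8418·0.158495)/(-29.6253)] = 2.794·0.787109 = 2.19918 mol/L.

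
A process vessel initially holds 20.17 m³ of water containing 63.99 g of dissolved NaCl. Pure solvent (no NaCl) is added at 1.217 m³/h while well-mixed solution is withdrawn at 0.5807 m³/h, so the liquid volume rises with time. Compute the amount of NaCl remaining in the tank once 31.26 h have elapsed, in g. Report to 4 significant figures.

Total volume: dV/dt = Q_in − Q_out = 0.636300 m³/h, so V(t) = 20.17 + 0.636300 t and V(31.26) = 40.0607 m³.
Species balance (pure solvent in): dm/dt = −Q_out · m/V(t).
dm/m = −Q_out dt/(V₀ + 0.636300 t); integrating gives ln(m/m₀) = −(Q_out/(Q_in−Q_out)) ln(V/V₀).
m = m₀ (V₀/V)^(Q_out/(Q_in−Q_out)) = 63.99 × (20.17/40.0607)^(0.912620) = 34.2089 g.

34.21 g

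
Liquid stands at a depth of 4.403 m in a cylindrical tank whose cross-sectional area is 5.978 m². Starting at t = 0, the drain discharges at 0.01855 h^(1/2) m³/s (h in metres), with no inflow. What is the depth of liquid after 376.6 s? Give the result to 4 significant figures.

2.292 m

With no inflow, A dh/dt = −0.01855 √h.
∫ h^(−1/2) dh = −(0.01855/A) ∫ dt, giving 2√h = 2√h₀ − (0.01855/A) t.
√h = √4.403 − 0.01855·376.6/(2·5.978) = 2.09833 − 0.584303 = 1.51403.
h = 1.51403² = 2.29229 m.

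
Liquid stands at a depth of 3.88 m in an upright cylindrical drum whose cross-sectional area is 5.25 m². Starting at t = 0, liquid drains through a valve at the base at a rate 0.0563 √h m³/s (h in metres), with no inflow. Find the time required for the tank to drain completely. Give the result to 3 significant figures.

Accumulation of liquid (constant cross-section A): A dh/dt = −0.0563 √h.
∫ h^(−1/2) dh = −(0.0563/A) ∫ dt, giving 2√h = 2√h₀ − (0.0563/A) t.
Set h = 0: 2√h₀ = (0.0563/A) t_empty ⇒ t_empty = 2A√h₀/0.0563.
t_empty = 2·5.25·√3.88/0.0563 = 10.500·1.9698/0.0563 = 367.36 s.

367 s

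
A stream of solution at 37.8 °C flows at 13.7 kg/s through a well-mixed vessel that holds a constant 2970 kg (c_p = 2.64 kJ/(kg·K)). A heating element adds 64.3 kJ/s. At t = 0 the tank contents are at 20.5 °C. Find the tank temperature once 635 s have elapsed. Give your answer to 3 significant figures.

38.6 °C

Heat balance on the well-mixed liquid: M c_p dT/dt = ṁ c_p (T_in − T) + 64.3.
τ = M/ṁ = 216.79 s; T_ss = T_in + Q̇/(ṁ c_p) = 37.8 + 64.3/(13.7·2.64) = 39.578 °C.
Solution: T(t) = T_ss + (T₀ − T_ss) e^(−t/τ).
T(635) = 39.578 + (-19.078)·e^(−635/216.79) = 39.578 + (-19.078)·0.053444 = 38.558 °C.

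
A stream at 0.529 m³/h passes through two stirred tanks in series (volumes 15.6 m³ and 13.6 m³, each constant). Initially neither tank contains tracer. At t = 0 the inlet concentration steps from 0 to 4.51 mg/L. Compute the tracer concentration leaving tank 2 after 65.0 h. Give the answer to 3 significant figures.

Time constants: τᵢ = Vᵢ/Q for each well-mixed tank.
τ₁ = 15.6/0.529 = 29.490 h; τ₂ = 13.6/0.529 = 25.709 h.
Solving the cascade with C₁(0)=C₂(0)=0 gives C₂(t) = C_in[1 − (τ₁ e^(−t/τ₁) − τ₂ e^(−t/τ₂))/(τ₁ − τ₂)].
At t = 65.0: e^(−t/τ₁) = 0.11034, e^(−t/τ₂) = 0.079794.
C₂ = 4.51·[1 − (29.490·0.11034 − 25.709·0.079794)/(3.7807)] = 4.51·0.68193 = 3.0755 mg/L.

3.08 mg/L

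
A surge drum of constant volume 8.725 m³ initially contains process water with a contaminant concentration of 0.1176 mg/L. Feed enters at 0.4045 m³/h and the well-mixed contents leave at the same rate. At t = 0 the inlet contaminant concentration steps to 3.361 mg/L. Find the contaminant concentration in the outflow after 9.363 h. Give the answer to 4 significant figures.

Mass balance on the solute (V constant): V dC/dt = Q(C_in − C).
Time constant τ = V/Q = 8.725/0.4045 = 21.5698 h.
C approaches C_in exponentially: C(t) = C_in + (C₀ − C_in) e^(−t/τ).
C(9.363) = 3.361 + (0.1176 − 3.361)·e^(−9.363/21.5698) = 3.361 + (-3.24340)·0.647862 = 1.25973 mg/L.

1.260 mg/L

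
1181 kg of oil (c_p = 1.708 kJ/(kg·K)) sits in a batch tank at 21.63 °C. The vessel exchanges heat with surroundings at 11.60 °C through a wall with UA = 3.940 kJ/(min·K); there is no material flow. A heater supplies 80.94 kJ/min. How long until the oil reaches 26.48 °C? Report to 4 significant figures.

Lumped-capacitance energy balance: M c_p dT/dt = UA(T_amb − T) + Q̇.
τ = M c_p/UA = 511.966 min; T_ss = T_amb + Q̇/UA = 11.60 + 80.94/3.940 = 32.1431 °C.
T(t) = T_ss + (T₀ − T_ss)e^(−t/τ); set T = 26.48:
t = −τ ln[(T − T_ss)/(T₀ − T_ss)] = −511.966 · ln(0.538673) = 316.726 min.

316.7 min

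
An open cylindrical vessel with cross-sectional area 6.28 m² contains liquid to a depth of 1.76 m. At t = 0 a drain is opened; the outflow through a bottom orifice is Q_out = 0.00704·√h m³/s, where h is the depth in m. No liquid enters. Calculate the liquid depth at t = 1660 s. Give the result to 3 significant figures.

With no inflow, A dh/dt = −0.00704 √h.
This is separable: 2 d(√h)/dt = −0.00704/A, so √h = √h₀ − (0.00704/(2A)) t.
√h = √1.76 − 0.00704·1660/(2·6.28) = 1.3266 − 0.93045 = 0.39620.
h = 0.39620² = 0.15698 m.

0.157 m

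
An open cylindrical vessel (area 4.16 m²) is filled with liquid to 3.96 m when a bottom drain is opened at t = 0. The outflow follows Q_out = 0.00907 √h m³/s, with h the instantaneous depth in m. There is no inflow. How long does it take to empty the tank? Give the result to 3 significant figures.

A dh/dt = −Q_out = −0.00907 √h.
This is separable: 2 d(√h)/dt = −0.00907/A, so √h = √h₀ − (0.00907/(2A)) t.
Tank is empty when √h = 0: t_empty = 2A√h₀/0.00907.
t_empty = 2·4.16·√3.96/0.00907 = 8.3200·1.9900/0.00907 = 1825.4 s.

1830 s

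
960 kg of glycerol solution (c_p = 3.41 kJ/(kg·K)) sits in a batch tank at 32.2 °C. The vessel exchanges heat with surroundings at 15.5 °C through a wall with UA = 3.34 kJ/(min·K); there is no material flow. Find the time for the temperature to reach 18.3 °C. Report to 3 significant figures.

M c_p dT/dt = −UA(T − T_amb).
τ = M c_p/UA = 980.12 min; T_ss = T_amb = 15.500 °C.
T(t) = T_ss + (T₀ − T_ss)e^(−t/τ); set T = 18.3:
t = −τ ln[(T − T_ss)/(T₀ − T_ss)] = −980.12 · ln(0.16766) = 1750.3 min.

1750 min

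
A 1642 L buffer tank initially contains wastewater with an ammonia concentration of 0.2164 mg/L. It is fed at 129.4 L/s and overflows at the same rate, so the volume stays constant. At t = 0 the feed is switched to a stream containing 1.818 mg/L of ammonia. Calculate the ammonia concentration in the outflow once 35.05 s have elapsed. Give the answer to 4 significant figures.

1.717 mg/L

Mass balance on the solute (V constant): V dC/dt = Q(C_in − C).
Rewrite as dC/dt + C/τ = C_in/τ, τ = V/Q = 12.6893 s.
Integrating: C(t) = C_in + (C₀ − C_in) e^(−t/τ).
C(35.05) = 1.818 + (0.2164 − 1.818)·e^(−35.05/12.6893) = 1.818 + (-1.60160)·0.0631551 = 1.71685 mg/L.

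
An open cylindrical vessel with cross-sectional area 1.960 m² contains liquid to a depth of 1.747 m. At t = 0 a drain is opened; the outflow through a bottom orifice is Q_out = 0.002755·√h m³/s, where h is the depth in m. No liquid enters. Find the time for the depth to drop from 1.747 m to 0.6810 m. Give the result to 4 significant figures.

706.5 s

With no inflow, A dh/dt = −0.002755 √h.
This is separable: 2 d(√h)/dt = −0.002755/A, so √h = √h₀ − (0.002755/(2A)) t.
t = 2A(√h₀ − √h)/0.002755 = 2·1.960·(√1.747 − √0.6810)/0.002755
  = 3.92000 × (1.32174 − 0.825227) / 0.002755 = 706.474 s.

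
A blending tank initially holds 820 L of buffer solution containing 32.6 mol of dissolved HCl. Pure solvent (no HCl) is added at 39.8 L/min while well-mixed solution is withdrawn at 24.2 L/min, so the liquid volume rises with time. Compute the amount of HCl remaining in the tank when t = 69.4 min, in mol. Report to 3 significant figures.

Let m(t) be the amount of HCl. Volume: V(t) = V₀ + (Q_in − Q_out) t = 820 + 15.600 t; V(69.4) = 1902.6 L.
Species balance (pure solvent in): dm/dt = −Q_out · m/V(t).
Separate: dm/m = −Q_out dt/V(t) ⇒ ln(m/m₀) = −(Q_out/(Q_in−Q_out)) ln(V/V₀).
m = m₀ (V₀/V)^(Q_out/(Q_in−Q_out)) = 32.6 × (820/1902.6)^(1.5513) = 8.8340 mol.

8.83 mol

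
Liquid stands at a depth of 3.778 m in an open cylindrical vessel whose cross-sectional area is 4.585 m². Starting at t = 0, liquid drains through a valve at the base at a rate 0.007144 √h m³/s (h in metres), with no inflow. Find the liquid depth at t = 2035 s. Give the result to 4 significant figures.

With no inflow, A dh/dt = −0.007144 √h.
This is separable: 2 d(√h)/dt = −0.007144/A, so √h = √h₀ − (0.007144/(2A)) t.
√h = √3.778 − 0.007144·2035/(2·4.585) = 1.94371 − 1.58539 = 0.358316.
h = 0.358316² = 0.128391 m.

0.1284 m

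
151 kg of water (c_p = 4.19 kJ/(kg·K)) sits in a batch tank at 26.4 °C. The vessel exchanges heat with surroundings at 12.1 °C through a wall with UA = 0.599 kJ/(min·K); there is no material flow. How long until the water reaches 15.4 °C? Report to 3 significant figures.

1550 min

First-law balance (no shaft work): M c_p dT/dt = −UA(T − T_amb).
τ = M c_p/UA = 1056.2 min; T_ss = T_amb = 12.100 °C.
T(t) = T_ss + (T₀ − T_ss)e^(−t/τ); set T = 15.4:
t = −τ ln[(T − T_ss)/(T₀ − T_ss)] = −1056.2 · ln(0.23077) = 1548.8 min.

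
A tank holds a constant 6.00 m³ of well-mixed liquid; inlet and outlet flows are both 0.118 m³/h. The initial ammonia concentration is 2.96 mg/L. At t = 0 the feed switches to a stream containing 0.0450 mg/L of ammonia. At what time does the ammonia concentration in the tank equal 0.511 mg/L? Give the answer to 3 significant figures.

93.2 h

Species balance: V dC/dt = Q(C_in − C) ⇒ τ = V/Q = 50.847 h.
C(t) = C_in + (C₀ − C_in) e^(−t/τ). Set C = 0.511 and solve for t:
e^(−t/τ) = (C − C_in)/(C₀ − C_in) = (0.511 − 0.0450)/(2.96 − 0.0450) = 0.15986
t = −τ ln(…) = 50.847 × 1.8334 = 93.226 h.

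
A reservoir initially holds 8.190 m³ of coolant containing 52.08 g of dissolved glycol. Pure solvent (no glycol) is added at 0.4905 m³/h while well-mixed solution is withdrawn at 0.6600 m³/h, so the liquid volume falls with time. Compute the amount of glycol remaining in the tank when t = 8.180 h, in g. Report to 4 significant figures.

25.29 g

Total volume: dV/dt = Q_in − Q_out = -0.169500 m³/h, so V(t) = 8.190 − 0.169500 t and V(8.180) = 6.80349 m³.
Species balance (pure solvent in): dm/dt = −Q_out · m/V(t).
Separate: dm/m = −Q_out dt/V(t) ⇒ ln(m/m₀) = −(Q_out/(Q_in−Q_out)) ln(V/V₀).
m = m₀ (V₀/V)^(Q_out/(Q_in−Q_out)) = 52.08 × (8.190/6.80349)^(-3.89381) = 25.2939 g.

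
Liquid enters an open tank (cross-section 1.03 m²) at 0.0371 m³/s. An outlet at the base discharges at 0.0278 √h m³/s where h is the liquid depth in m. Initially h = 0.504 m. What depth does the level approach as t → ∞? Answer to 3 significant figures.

1.78 m

Accumulation of liquid (constant cross-section A): A dh/dt = Q_in − 0.0278 √h. At steady state dh/dt = 0:
Q_in = 0.0278 √h_ss ⇒ √h_ss = 0.0371/0.0278 = 1.3345.
h_ss = 1.3345² = 1.7810 m. (Since h₀ = 0.504 m < h_ss, the level will rise toward this value.)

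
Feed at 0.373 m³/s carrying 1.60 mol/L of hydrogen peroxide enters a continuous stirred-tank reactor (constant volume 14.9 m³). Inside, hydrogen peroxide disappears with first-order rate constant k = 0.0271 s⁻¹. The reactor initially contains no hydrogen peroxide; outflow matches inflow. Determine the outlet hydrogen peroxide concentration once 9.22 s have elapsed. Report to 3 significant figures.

0.293 mol/L

Species balance: V dC/dt = Q C_in − Q C − k V C.
dC/dt = (Q/V) C_in − (Q/V + k) C; effective rate a = Q/V + k = 0.025034 + 0.0271 = 0.052134 s⁻¹.
C_ss = Q C_in/(Q + kV) = 0.76829 mol/L; C(t) = C_ss + (C₀ − C_ss) e^(−a t).
C(9.22) = 0.76829 + (-0.76829)·e^(−0.052134·9.22) = 0.76829 + (-0.76829)·0.61837 = 0.29320 mol/L.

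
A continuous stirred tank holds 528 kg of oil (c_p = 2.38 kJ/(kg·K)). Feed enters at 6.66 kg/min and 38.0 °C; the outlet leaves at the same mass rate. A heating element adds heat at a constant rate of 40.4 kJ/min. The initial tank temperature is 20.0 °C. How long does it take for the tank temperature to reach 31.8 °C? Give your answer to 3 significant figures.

M c_p dT/dt = ṁ c_p (T_in − T) + Q̇.
τ = M/ṁ = 79.279 min; T_ss = T_in + Q̇/(ṁ c_p) = 40.549 °C.
T(t) = T_ss + (T₀ − T_ss) e^(−t/τ). Set T = 31.8:
e^(−t/τ) = (31.8 − 40.549)/(20.0 − 40.549) = 0.42576
t = −79.279 · ln(0.42576) = 67.696 min.

67.7 min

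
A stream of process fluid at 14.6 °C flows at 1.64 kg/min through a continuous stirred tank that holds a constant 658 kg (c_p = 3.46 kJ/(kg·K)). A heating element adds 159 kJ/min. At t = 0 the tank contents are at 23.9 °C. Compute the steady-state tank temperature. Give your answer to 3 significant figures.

Unsteady energy balance on the tank contents: M c_p dT/dt = ṁ c_p (T_in − T) + 159.
At steady state dT/dt = 0 ⇒ T_ss = T_in + Q̇/(ṁ c_p) = 14.6 + 159/(1.64·3.46) = 42.621 °C.

42.6 °C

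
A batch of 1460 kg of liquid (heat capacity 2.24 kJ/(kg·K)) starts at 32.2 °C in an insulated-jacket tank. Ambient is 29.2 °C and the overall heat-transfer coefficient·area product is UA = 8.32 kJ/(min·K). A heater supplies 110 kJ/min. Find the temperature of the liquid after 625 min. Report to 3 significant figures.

40.3 °C

Energy balance: M c_p dT/dt = −UA(T − T_amb) + Q̇.
dT/dt = (T_ss − T)/τ with T_ss = T_amb + Q̇/UA = 29.2 + 110/8.32 = 42.421 °C, τ = M c_p/UA = 1460·2.24/8.32 = 393.08 min.
Solution: T(t) = T_ss + (T₀ − T_ss) e^(−t/τ).
T(625) = 42.421 + (-10.221)·0.20392 = 40.337 °C.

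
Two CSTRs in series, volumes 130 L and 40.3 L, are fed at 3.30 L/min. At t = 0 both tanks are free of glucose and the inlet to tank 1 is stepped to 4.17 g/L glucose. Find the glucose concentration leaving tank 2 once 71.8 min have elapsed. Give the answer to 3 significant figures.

3.20 g/L

Each tank obeys Vᵢ dCᵢ/dt = Q(Cᵢ₋₁ − Cᵢ), so τᵢ = Vᵢ/Q.
τ₁ = 130/3.30 = 39.394 min; τ₂ = 40.3/3.30 = 12.212 min.
Solving the cascade with C₁(0)=C₂(0)=0 gives C₂(t) = C_in[1 − (τ₁ e^(−t/τ₁) − τ₂ e^(−t/τ₂))/(τ₁ − τ₂)].
At t = 71.8: e^(−t/τ₁) = 0.16160, e^(−t/τ₂) = 0.0027965.
C₂ = 4.17·[1 − (39.394·0.16160 − 12.212·0.0027965)/(27.182)] = 4.17·0.76705 = 3.1986 g/L.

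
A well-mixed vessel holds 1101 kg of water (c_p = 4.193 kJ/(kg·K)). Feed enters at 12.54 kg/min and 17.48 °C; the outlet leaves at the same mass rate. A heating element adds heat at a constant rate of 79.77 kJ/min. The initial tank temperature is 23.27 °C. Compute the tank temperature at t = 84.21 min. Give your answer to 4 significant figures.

20.63 °C

M c_p dT/dt = ṁ c_p (T_in − T) + Q̇.
τ = M/ṁ = 87.7990 min; T_ss = T_in + Q̇/(ṁ c_p) = 17.48 + 79.77/(12.54·4.193) = 18.9971 °C.
Integrating: T(t) = T_ss + (T₀ − T_ss) e^(−t/τ).
T(84.21) = 18.9971 + (4.27289)·e^(−84.21/87.7990) = 18.9971 + (4.27289)·0.383229 = 20.6346 °C.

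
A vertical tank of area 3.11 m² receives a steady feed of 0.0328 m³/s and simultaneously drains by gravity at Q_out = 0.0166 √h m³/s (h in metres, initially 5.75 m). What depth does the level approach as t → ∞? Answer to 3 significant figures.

Level balance: A dh/dt = 0.0328 − 0.0166 √h. Setting dh/dt = 0:
Q_in = 0.0166 √h_ss ⇒ √h_ss = 0.0328/0.0166 = 1.9759.
h_ss = 1.9759² = 3.9042 m. (Since h₀ = 5.75 m > h_ss, the level will fall toward this value.)

3.90 m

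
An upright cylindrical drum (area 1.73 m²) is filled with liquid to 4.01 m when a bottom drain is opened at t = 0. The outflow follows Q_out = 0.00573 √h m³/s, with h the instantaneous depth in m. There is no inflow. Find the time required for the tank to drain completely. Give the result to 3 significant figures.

A dh/dt = −Q_out = −0.00573 √h.
∫ h^(−1/2) dh = −(0.00573/A) ∫ dt, giving 2√h = 2√h₀ − (0.00573/A) t.
Tank is empty when √h = 0: t_empty = 2A√h₀/0.00573.
t_empty = 2·1.73·√4.01/0.00573 = 3.4600·2.0025/0.00573 = 1209.2 s.

1210 s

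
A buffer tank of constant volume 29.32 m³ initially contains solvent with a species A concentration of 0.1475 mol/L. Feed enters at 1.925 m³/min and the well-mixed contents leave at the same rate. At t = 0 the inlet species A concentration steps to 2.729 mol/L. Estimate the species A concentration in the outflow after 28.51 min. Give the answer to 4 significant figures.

2.332 mol/L

Species balance on the tank: V dC/dt = Q(C_in − C).
Rewrite as dC/dt + C/τ = C_in/τ, τ = V/Q = 15.2312 min.
Integrating: C(t) = C_in + (C₀ − C_in) e^(−t/τ).
C(28.51) = 2.729 + (0.1475 − 2.729)·e^(−28.51/15.2312) = 2.729 + (-2.58150)·0.153843 = 2.33185 mol/L.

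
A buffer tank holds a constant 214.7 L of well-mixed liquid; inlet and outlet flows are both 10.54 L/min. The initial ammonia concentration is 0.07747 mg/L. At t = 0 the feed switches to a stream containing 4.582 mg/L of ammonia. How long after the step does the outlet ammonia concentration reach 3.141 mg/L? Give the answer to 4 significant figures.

23.22 min

Unsteady species balance (constant V, well mixed): V dC/dt = Q(C_in − C), so τ = V/Q = 20.3700 min.
C(t) = C_in + (C₀ − C_in) e^(−t/τ). Set C = 3.141 and solve for t:
e^(−t/τ) = (C − C_in)/(C₀ − C_in) = (3.141 − 4.582)/(0.07747 − 4.582) = 0.319900
t = −τ ln(…) = 20.3700 × 1.13975 = 23.2167 min.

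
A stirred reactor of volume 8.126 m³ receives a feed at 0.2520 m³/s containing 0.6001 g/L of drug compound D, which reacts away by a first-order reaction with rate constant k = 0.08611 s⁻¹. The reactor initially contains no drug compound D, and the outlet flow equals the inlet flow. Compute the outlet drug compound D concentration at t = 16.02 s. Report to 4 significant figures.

0.1346 g/L

V dC/dt = Q(C_in − C) − k V C.
This is linear with rate a = Q/V + k = 0.117122 s⁻¹.
C_ss = Q C_in/(Q + kV) = 0.158895 g/L; C(t) = C_ss + (C₀ − C_ss) e^(−a t).
C(16.02) = 0.158895 + (-0.158895)·e^(−0.117122·16.02) = 0.158895 + (-0.158895)·0.153158 = 0.134559 g/L.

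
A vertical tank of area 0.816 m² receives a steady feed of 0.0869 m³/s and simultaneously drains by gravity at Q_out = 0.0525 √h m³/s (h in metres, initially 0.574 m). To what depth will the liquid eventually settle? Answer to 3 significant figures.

Level balance: A dh/dt = 0.0869 − 0.0525 √h. Setting dh/dt = 0:
Q_in = 0.0525 √h_ss ⇒ √h_ss = 0.0869/0.0525 = 1.6552.
h_ss = 1.6552² = 2.7398 m. (Since h₀ = 0.574 m < h_ss, the level will rise toward this value.)

2.74 m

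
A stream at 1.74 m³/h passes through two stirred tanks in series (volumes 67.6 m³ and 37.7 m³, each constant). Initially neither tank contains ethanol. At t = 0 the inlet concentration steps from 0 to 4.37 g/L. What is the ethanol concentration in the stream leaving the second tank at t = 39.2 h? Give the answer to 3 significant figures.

Time constants: τᵢ = Vᵢ/Q for each well-mixed tank.
τ₁ = 67.6/1.74 = 38.851 h; τ₂ = 37.7/1.74 = 21.667 h.
Solving the cascade with C₁(0)=C₂(0)=0 gives C₂(t) = C_in[1 − (τ₁ e^(−t/τ₁) − τ₂ e^(−t/τ₂))/(τ₁ − τ₂)].
At t = 39.2: e^(−t/τ₁) = 0.36459, e^(−t/τ₂) = 0.16378.
C₂ = 4.37·[1 − (38.851·0.36459 − 21.667·0.16378)/(17.184)] = 4.37·0.38222 = 1.6703 g/L.

1.67 g/L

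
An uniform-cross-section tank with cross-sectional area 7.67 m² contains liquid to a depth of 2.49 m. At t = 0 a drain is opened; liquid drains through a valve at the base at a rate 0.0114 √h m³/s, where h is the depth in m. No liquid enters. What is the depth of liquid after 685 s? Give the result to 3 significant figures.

A dh/dt = −Q_out = −0.0114 √h.
∫ h^(−1/2) dh = −(0.0114/A) ∫ dt, giving 2√h = 2√h₀ − (0.0114/A) t.
√h = √2.49 − 0.0114·685/(2·7.67) = 1.5780 − 0.50906 = 1.0689.
h = 1.0689² = 1.1426 m.

1.14 m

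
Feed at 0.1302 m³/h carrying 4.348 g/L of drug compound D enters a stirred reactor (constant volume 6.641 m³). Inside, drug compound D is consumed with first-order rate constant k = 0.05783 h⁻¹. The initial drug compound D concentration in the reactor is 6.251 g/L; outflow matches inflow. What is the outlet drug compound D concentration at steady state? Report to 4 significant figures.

1.101 g/L

Species balance: V dC/dt = Q C_in − Q C − k V C.
At steady state: 0 = Q C_in − (Q + kV) C_ss, so C_ss = Q C_in/(Q + kV).
C_ss = 0.1302·4.348/(0.1302 + 0.05783·6.641) = 0.566110/0.514249 = 1.10085 g/L.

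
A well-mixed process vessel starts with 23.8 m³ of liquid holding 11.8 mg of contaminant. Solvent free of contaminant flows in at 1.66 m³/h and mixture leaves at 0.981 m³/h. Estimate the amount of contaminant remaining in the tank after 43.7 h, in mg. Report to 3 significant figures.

Let m(t) be the amount of contaminant. Volume: V(t) = V₀ + (Q_in − Q_out) t = 23.8 + 0.67900 t; V(43.7) = 53.472 m³.
Solute balance: dm/dt = 0 − Q_out C = −Q_out m/V(t).
dm/m = −Q_out dt/(V₀ + 0.67900 t); integrating gives ln(m/m₀) = −(Q_out/(Q_in−Q_out)) ln(V/V₀).
m = m₀ (V₀/V)^(Q_out/(Q_in−Q_out)) = 11.8 × (23.8/53.472)^(1.4448) = 3.6641 mg.

3.66 mg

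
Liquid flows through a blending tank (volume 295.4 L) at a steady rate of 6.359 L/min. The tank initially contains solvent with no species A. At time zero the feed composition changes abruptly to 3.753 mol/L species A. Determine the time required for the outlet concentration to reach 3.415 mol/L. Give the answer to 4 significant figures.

Species balance: V dC/dt = Q(C_in − C) ⇒ τ = V/Q = 46.4538 min.
C(t) = C_in + (C₀ − C_in) e^(−t/τ). Set C = 3.415 and solve for t:
e^(−t/τ) = (C − C_in)/(C₀ − C_in) = (3.415 − 3.753)/(0 − 3.753) = 0.0900613
t = −τ ln(…) = 46.4538 × 2.40726 = 111.827 min.

111.8 min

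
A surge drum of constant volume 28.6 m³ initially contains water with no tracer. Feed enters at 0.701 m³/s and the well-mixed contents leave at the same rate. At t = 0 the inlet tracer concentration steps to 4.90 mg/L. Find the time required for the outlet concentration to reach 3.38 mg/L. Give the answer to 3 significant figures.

47.8 s

Species balance: V dC/dt = Q(C_in − C) ⇒ τ = V/Q = 40.799 s.
C(t) = C_in + (C₀ − C_in) e^(−t/τ). Set C = 3.38 and solve for t:
e^(−t/τ) = (C − C_in)/(C₀ − C_in) = (3.38 − 4.90)/(0 − 4.90) = 0.31020
t = −τ ln(…) = 40.799 × 1.1705 = 47.756 s.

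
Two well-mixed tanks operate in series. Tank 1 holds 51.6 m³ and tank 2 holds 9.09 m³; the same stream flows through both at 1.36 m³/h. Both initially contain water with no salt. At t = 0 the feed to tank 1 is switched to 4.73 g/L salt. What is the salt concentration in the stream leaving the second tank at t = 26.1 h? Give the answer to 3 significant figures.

Time constants: τᵢ = Vᵢ/Q for each well-mixed tank.
τ₁ = 51.6/1.36 = 37.941 h; τ₂ = 9.09/1.36 = 6.6838 h.
Tank 1: C₁ = C_in(1 − e^(−t/τ₁)). Tank 2 (τ₁ ≠ τ₂): C₂ = C_in[1 − (τ₁ e^(−t/τ₁) − τ₂ e^(−t/τ₂))/(τ₁ − τ₂)].
At t = 26.1: e^(−t/τ₁) = 0.50263, e^(−t/τ₂) = 0.020142.
C₂ = 4.73·[1 − (37.941·0.50263 − 6.6838·0.020142)/(31.257)] = 4.73·0.39420 = 1.8646 g/L.

1.86 g/L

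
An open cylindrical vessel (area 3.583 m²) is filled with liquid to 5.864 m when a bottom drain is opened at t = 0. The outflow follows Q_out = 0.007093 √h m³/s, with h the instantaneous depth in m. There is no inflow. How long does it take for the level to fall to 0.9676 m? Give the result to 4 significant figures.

1453 s

With no inflow, A dh/dt = −0.007093 √h.
∫ h^(−1/2) dh = −(0.007093/A) ∫ dt, giving 2√h = 2√h₀ − (0.007093/A) t.
t = 2A(√h₀ − √h)/0.007093 = 2·3.583·(√5.864 − √0.9676)/0.007093
  = 7.16600 × (2.42157 − 0.983667) / 0.007093 = 1452.70 s.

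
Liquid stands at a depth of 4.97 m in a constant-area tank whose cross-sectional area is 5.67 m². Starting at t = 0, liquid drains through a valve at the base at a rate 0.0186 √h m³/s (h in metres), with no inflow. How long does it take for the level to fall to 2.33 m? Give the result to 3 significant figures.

Volume balance on the tank: A dh/dt = −0.0186 √h.
∫ h^(−1/2) dh = −(0.0186/A) ∫ dt, giving 2√h = 2√h₀ − (0.0186/A) t.
t = 2A(√h₀ − √h)/0.0186 = 2·5.67·(√4.97 − √2.33)/0.0186
  = 11.340 × (2.2293 − 1.5264) / 0.0186 = 428.55 s.

429 s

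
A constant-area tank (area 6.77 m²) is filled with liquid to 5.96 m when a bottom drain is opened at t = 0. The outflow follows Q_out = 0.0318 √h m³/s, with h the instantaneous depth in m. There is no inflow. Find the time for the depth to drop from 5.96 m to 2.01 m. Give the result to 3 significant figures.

436 s

Unsteady balance on liquid volume: A dh/dt = −0.0318 √h.
This is separable: 2 d(√h)/dt = −0.0318/A, so √h = √h₀ − (0.0318/(2A)) t.
t = 2A(√h₀ − √h)/0.0318 = 2·6.77·(√5.96 − √2.01)/0.0318
  = 13.540 × (2.4413 − 1.4177) / 0.0318 = 435.82 s.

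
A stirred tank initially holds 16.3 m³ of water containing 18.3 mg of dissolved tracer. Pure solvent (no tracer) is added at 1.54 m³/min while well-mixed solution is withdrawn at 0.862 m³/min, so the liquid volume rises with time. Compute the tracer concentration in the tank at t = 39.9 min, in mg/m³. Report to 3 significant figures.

0.122 mg/m³

Let m(t) be the amount of tracer. Volume: V(t) = V₀ + (Q_in − Q_out) t = 16.3 + 0.67800 t; V(39.9) = 43.352 m³.
Solute balance: dm/dt = 0 − Q_out C = −Q_out m/V(t).
Separate: dm/m = −Q_out dt/V(t) ⇒ ln(m/m₀) = −(Q_out/(Q_in−Q_out)) ln(V/V₀).
m = m₀ (V₀/V)^(Q_out/(Q_in−Q_out)) = 18.3 × (16.3/43.352)^(1.2714) = 5.2764 mg.
C = m/V = 5.2764/43.352 = 0.12171 mg/m³.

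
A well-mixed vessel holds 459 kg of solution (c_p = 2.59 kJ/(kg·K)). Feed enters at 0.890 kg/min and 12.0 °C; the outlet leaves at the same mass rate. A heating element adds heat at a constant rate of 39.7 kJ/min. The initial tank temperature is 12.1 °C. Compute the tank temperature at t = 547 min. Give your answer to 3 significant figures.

Heat balance on the well-mixed liquid: M c_p dT/dt = ṁ c_p (T_in − T) + 39.7.
τ = M/ṁ = 515.73 min; T_ss = T_in + Q̇/(ṁ c_p) = 12.0 + 39.7/(0.890·2.59) = 29.223 °C.
This is linear first-order; T(t) = T_ss + (T₀ − T_ss) e^(−t/τ).
T(547) = 29.223 + (-17.123)·e^(−547/515.73) = 29.223 + (-17.123)·0.34624 = 23.294 °C.

23.3 °C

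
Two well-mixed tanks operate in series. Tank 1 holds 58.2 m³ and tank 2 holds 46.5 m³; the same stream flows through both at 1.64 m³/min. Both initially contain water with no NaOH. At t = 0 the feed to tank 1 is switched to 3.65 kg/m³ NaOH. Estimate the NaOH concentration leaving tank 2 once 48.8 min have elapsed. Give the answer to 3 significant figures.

Each tank obeys Vᵢ dCᵢ/dt = Q(Cᵢ₋₁ − Cᵢ), so τᵢ = Vᵢ/Q.
τ₁ = 58.2/1.64 = 35.488 min; τ₂ = 46.5/1.64 = 28.354 min.
Tank 1: C₁ = C_in(1 − e^(−t/τ₁)). Tank 2 (τ₁ ≠ τ₂): C₂ = C_in[1 − (τ₁ e^(−t/τ₁) − τ₂ e^(−t/τ₂))/(τ₁ − τ₂)].
At t = 48.8: e^(−t/τ₁) = 0.25281, e^(−t/τ₂) = 0.17887.
C₂ = 3.65·[1 − (35.488·0.25281 − 28.354·0.17887)/(7.1341)] = 3.65·0.45331 = 1.6546 kg/m³.

1.65 kg/m³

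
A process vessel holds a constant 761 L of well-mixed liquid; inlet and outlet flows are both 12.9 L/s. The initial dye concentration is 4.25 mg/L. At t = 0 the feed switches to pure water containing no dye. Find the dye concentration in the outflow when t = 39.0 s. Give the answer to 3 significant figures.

Unsteady species balance (constant V, well mixed): V dC/dt = Q(C_in − C).
Rewrite as dC/dt + C/τ = C_in/τ, τ = V/Q = 58.992 s.
C approaches C_in exponentially: C(t) = C_in + (C₀ − C_in) e^(−t/τ).
C(39.0) = 0 + (4.25 − 0)·e^(−39.0/58.992) = 0 + (4.2500)·0.51628 = 2.1942 mg/L.

2.19 mg/L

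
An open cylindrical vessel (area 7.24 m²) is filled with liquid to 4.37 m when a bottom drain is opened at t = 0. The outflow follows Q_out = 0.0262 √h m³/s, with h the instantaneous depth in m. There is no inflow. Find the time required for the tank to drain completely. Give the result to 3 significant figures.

1160 s

Volume balance on the tank: A dh/dt = −0.0262 √h.
Separate and integrate: 2(√h − √h₀) = −(0.0262/A) t.
Set h = 0: 2√h₀ = (0.0262/A) t_empty ⇒ t_empty = 2A√h₀/0.0262.
t_empty = 2·7.24·√4.37/0.0262 = 14.480·2.0905/0.0262 = 1155.3 s.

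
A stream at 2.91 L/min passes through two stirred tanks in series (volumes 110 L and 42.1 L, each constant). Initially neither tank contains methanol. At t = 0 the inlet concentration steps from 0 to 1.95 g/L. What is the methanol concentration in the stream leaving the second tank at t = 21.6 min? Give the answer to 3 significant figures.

0.438 g/L

Species balance on tank i: dCᵢ/dt = (Cᵢ₋₁ − Cᵢ)/τᵢ with τᵢ = Vᵢ/Q.
τ₁ = 110/2.91 = 37.801 min; τ₂ = 42.1/2.91 = 14.467 min.
Solving the cascade with C₁(0)=C₂(0)=0 gives C₂(t) = C_in[1 − (τ₁ e^(−t/τ₁) − τ₂ e^(−t/τ₂))/(τ₁ − τ₂)].
At t = 21.6: e^(−t/τ₁) = 0.56472, e^(−t/τ₂) = 0.22469.
C₂ = 1.95·[1 − (37.801·0.56472 − 14.467·0.22469)/(23.333)] = 1.95·0.22445 = 0.43767 g/L.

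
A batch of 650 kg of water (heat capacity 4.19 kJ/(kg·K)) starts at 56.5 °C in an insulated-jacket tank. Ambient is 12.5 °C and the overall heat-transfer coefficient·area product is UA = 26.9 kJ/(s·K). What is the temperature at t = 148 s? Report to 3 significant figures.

M c_p dT/dt = −UA(T − T_amb).
dT/dt = (T_ss − T)/τ with T_ss = T_amb = 12.500 °C, τ = M c_p/UA = 650·4.19/26.9 = 101.25 s.
T approaches T_ss exponentially: T(t) = T_ss + (T₀ − T_ss) e^(−t/τ).
T(148) = 12.500 + (44.000)·0.23182 = 22.700 °C.

22.7 °C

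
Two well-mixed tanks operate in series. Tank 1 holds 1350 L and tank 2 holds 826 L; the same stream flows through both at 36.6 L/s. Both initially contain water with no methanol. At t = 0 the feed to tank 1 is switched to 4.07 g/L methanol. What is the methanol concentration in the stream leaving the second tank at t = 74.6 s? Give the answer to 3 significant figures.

2.92 g/L

Species balance on tank i: dCᵢ/dt = (Cᵢ₋₁ − Cᵢ)/τᵢ with τᵢ = Vᵢ/Q.
τ₁ = 1350/36.6 = 36.885 s; τ₂ = 826/36.6 = 22.568 s.
Solving the cascade with C₁(0)=C₂(0)=0 gives C₂(t) = C_in[1 − (τ₁ e^(−t/τ₁) − τ₂ e^(−t/τ₂))/(τ₁ − τ₂)].
At t = 74.6: e^(−t/τ₁) = 0.13233, e^(−t/τ₂) = 0.036680.
C₂ = 4.07·[1 − (36.885·0.13233 − 22.568·0.036680)/(14.317)] = 4.07·0.71690 = 2.9178 g/L.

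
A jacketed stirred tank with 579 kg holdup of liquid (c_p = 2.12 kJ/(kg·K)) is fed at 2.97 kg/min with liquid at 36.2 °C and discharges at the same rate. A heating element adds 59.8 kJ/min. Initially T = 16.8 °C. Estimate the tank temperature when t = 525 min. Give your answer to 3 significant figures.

43.7 °C

M c_p dT/dt = ṁ c_p (T_in − T) + Q̇.
Rearrange: dT/dt = (T_ss − T)/τ with τ = M/ṁ = 194.95 min and T_ss = T_in + Q̇/(ṁ c_p) = 45.697 °C.
Solution: T(t) = T_ss + (T₀ − T_ss) e^(−t/τ).
T(525) = 45.697 + (-28.897)·e^(−525/194.95) = 45.697 + (-28.897)·0.067677 = 43.742 °C.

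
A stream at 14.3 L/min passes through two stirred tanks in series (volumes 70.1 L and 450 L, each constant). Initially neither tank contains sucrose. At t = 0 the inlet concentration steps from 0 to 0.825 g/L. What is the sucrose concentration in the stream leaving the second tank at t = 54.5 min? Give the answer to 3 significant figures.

Each tank obeys Vᵢ dCᵢ/dt = Q(Cᵢ₋₁ − Cᵢ), so τᵢ = Vᵢ/Q.
τ₁ = 70.1/14.3 = 4.9021 min; τ₂ = 450/14.3 = 31.469 min.
Tank 1: C₁ = C_in(1 − e^(−t/τ₁)). Tank 2 (τ₁ ≠ τ₂): C₂ = C_in[1 − (τ₁ e^(−t/τ₁) − τ₂ e^(−t/τ₂))/(τ₁ − τ₂)].
At t = 54.5: e^(−t/τ₁) = 1.4847e-05, e^(−t/τ₂) = 0.17695.
C₂ = 0.825·[1 − (4.9021·1.4847e-05 − 31.469·0.17695)/(-26.566)] = 0.825·0.79040 = 0.65208 g/L.

0.652 g/L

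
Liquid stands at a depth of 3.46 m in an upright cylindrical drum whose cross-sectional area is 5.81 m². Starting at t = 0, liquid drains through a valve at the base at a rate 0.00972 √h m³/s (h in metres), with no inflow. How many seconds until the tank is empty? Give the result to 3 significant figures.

2220 s

A dh/dt = −Q_out = −0.00972 √h.
Separate and integrate: 2(√h − √h₀) = −(0.00972/A) t.
Tank is empty when √h = 0: t_empty = 2A√h₀/0.00972.
t_empty = 2·5.81·√3.46/0.00972 = 11.620·1.8601/0.00972 = 2223.7 s.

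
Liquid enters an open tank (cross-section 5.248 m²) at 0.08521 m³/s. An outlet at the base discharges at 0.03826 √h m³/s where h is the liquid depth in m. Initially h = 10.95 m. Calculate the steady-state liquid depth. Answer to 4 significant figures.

4.960 m

Accumulation of liquid (constant cross-section A): A dh/dt = Q_in − 0.03826 √h. At steady state dh/dt = 0:
Q_in = 0.03826 √h_ss ⇒ √h_ss = 0.08521/0.03826 = 2.22713.
h_ss = 2.22713² = 4.96011 m. (Since h₀ = 10.95 m > h_ss, the level will fall toward this value.)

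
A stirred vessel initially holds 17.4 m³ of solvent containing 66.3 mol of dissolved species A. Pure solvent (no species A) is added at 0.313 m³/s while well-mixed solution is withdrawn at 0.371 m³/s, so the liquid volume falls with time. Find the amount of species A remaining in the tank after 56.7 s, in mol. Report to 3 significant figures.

Total volume: dV/dt = Q_in − Q_out = -0.058000 m³/s, so V(t) = 17.4 − 0.058000 t and V(56.7) = 14.111 m³.
Solute balance: dm/dt = 0 − Q_out C = −Q_out m/V(t).
dm/m = −Q_out dt/(V₀ − 0.058000 t); integrating gives ln(m/m₀) = −(Q_out/(Q_in−Q_out)) ln(V/V₀).
m = m₀ (V₀/V)^(Q_out/(Q_in−Q_out)) = 66.3 × (17.4/14.111)^(-6.3966) = 17.360 mol.

17.4 mol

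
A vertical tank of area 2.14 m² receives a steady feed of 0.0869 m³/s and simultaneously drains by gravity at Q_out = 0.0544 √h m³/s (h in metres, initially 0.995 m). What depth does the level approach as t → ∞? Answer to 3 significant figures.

2.55 m

Level balance: A dh/dt = 0.0869 − 0.0544 √h. Setting dh/dt = 0:
Q_in = 0.0544 √h_ss ⇒ √h_ss = 0.0869/0.0544 = 1.5974.
h_ss = 1.5974² = 2.5518 m. (Since h₀ = 0.995 m < h_ss, the level will rise toward this value.)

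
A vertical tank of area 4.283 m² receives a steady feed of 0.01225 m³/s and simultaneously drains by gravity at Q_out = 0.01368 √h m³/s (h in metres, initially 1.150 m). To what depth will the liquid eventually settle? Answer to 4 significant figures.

A dh/dt = Q_in − 0.01368 √h. Steady state requires inflow = outflow:
Q_in = 0.01368 √h_ss ⇒ √h_ss = 0.01225/0.01368 = 0.895468.
h_ss = 0.895468² = 0.801863 m. (Since h₀ = 1.150 m > h_ss, the level will fall toward this value.)

0.8019 m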